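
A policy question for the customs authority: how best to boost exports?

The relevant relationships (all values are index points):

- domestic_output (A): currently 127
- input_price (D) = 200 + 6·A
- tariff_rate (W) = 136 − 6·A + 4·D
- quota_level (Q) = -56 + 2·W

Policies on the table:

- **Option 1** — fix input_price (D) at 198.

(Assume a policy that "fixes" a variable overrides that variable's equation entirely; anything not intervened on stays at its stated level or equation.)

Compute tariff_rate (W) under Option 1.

Option 1 (D := 198):
  A = 127
  D = 198
  W = 136 − 6·127 + 4·198 = 166

166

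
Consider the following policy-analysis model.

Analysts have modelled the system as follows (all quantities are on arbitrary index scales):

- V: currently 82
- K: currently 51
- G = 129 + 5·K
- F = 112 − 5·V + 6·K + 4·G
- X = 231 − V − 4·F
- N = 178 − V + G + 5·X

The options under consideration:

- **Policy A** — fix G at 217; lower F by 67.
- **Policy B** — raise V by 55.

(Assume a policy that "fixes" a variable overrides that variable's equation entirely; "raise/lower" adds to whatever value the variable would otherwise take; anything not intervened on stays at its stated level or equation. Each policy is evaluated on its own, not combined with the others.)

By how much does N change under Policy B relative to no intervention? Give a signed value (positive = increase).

5170

Baseline:
  V = 82
  K = 51
  G = 129 + 5·51 = 384
  F = 112 − 5·82 + 6·51 + 4·384 = 1544
  X = 231 − 82 − 4·1544 = -6027
  N = 178 − 82 + 384 + 5·(-6027) = -29655
Policy B (V + 55):
  V = 82 + 55 = 137
  K = 51
  G = 129 + 5·51 = 384
  F = 112 − 5·137 + 6·51 + 4·384 = 1269
  X = 231 − 137 − 4·1269 = -4982
  N = 178 − 137 + 384 + 5·(-4982) = -24485
Change in N: -24485 − (-29655) = 5170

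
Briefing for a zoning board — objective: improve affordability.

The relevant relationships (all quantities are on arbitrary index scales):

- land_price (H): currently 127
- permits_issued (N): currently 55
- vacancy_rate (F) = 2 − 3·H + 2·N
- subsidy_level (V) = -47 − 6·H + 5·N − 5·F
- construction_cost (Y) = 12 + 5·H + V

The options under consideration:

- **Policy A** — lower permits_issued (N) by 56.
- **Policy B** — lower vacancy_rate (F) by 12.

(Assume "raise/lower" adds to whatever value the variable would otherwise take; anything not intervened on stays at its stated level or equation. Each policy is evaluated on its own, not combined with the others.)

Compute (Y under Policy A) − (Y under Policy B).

220

Policy A (N − 56):
  H = 127
  N = 55 − 56 = -1
  F = 2 − 3·127 + 2·(-1) = -381
  V = -47 − 6·127 + 5·(-1) − 5·(-381) = 1091
  Y = 12 + 5·127 + 1091 = 1738
Policy B (F − 12):
  H = 127
  N = 55
  F = 2 − 3·127 + 2·55 (−12 from intervention) = -281
  V = -47 − 6·127 + 5·55 − 5·(-281) = 871
  Y = 12 + 5·127 + 871 = 1518
Y: 1738 − 1518 = 220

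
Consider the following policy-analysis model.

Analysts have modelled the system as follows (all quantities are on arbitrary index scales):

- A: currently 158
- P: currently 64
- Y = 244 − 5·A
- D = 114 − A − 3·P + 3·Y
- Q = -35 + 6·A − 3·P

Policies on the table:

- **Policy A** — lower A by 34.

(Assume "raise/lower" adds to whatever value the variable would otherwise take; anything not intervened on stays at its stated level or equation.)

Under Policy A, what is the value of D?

-1330

Policy A (A − 34):
  A = 158 − 34 = 124
  P = 64
  Y = 244 − 5·124 = -376
  D = 114 − 124 − 3·64 + 3·(-376) = -1330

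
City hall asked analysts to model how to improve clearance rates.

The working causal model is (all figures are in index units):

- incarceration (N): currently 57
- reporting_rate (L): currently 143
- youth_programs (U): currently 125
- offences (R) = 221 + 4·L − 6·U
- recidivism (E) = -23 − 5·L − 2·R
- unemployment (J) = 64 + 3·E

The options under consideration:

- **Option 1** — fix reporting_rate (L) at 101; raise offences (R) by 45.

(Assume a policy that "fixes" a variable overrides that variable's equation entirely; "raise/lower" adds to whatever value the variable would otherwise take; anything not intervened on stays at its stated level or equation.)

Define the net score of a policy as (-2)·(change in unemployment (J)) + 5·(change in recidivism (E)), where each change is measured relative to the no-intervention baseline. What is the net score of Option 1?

Baseline:
  L = 143
  U = 125
  R = 221 + 4·143 − 6·125 = 43
  E = -23 − 5·143 − 2·43 = -824
  J = 64 + 3·(-824) = -2408
Option 1 (L := 101, R + 45):
  L = 101
  U = 125
  R = 221 + 4·101 − 6·125 (+45 from intervention) = -80
  E = -23 − 5·101 − 2·(-80) = -368
  J = 64 + 3·(-368) = -1040
ΔJ = -1040 − (-2408) = 1368; ΔE = -368 − (-824) = 456
Score = (-2)·1368 + 5·456 = -456

-456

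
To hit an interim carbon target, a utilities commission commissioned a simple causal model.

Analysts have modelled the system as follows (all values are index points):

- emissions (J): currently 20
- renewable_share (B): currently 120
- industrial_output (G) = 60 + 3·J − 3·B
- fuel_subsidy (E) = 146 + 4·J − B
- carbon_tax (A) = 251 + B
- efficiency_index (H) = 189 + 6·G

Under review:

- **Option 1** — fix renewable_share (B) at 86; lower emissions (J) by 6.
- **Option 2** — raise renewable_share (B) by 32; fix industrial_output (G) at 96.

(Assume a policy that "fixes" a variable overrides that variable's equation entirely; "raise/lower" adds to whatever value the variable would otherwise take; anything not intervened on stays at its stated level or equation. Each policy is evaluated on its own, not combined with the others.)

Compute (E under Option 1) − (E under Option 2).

Option 1 (B := 86, J − 6):
  J = 20 − 6 = 14
  B = 86
  E = 146 + 4·14 − 86 = 116
Option 2 (B + 32, G := 96):
  J = 20
  B = 120 + 32 = 152
  E = 146 + 4·20 − 152 = 74
E: 116 − 74 = 42

42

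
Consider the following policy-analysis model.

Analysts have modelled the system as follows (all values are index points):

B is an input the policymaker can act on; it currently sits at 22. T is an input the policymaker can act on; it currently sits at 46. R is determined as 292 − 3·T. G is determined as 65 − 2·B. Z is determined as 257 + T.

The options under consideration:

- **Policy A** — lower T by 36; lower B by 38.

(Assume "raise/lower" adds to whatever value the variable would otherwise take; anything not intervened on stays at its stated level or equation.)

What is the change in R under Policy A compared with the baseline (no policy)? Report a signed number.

108

Baseline:
  T = 46
  R = 292 − 3·46 = 154
Policy A (T − 36, B − 38):
  T = 46 − 36 = 10
  R = 292 − 3·10 = 262
Change in R: 262 − 154 = 108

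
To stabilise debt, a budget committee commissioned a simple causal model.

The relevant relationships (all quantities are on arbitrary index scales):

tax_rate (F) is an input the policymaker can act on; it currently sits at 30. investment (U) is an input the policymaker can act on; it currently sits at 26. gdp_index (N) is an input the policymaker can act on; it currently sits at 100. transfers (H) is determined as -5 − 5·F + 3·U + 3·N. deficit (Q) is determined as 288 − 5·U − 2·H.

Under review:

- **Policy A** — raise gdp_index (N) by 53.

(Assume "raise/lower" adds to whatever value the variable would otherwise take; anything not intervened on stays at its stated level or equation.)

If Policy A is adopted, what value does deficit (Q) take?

Policy A (N + 53):
  F = 30
  U = 26
  N = 100 + 53 = 153
  H = -5 − 5·30 + 3·26 + 3·153 = 382
  Q = 288 − 5·26 − 2·382 = -606

-606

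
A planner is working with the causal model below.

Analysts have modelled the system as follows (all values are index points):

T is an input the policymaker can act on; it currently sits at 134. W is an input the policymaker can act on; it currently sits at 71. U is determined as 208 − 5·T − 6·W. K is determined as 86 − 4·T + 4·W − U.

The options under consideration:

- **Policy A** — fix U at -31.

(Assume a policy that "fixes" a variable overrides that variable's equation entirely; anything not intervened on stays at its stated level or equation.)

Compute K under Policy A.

-135

Policy A (U := -31):
  T = 134
  W = 71
  U = -31
  K = 86 − 4·134 + 4·71 − (-31) = -135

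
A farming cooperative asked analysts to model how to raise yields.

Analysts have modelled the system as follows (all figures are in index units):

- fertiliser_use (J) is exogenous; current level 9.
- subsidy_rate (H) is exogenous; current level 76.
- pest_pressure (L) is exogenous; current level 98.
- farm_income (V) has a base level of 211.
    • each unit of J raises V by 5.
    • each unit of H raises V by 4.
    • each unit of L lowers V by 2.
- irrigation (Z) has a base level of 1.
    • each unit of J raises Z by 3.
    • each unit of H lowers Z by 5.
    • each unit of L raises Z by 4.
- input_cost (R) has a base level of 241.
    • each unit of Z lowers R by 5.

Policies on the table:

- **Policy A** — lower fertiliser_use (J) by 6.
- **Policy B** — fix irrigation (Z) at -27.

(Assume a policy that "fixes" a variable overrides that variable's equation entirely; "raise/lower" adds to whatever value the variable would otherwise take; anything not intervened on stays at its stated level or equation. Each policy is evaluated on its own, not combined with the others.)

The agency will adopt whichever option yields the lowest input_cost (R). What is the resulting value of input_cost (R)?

131

Policy A (J − 6):
  J = 9 − 6 = 3
  H = 76
  L = 98
  Z = 1 + 3·3 − 5·76 + 4·98 = 22
  R = 241 − 5·22 = 131
Policy B (Z := -27):
  J = 9
  H = 76
  L = 98
  Z = -27
  R = 241 − 5·(-27) = 376
Comparing — Policy A: R=131, Policy B: R=376. Lowest is 131 (Policy A).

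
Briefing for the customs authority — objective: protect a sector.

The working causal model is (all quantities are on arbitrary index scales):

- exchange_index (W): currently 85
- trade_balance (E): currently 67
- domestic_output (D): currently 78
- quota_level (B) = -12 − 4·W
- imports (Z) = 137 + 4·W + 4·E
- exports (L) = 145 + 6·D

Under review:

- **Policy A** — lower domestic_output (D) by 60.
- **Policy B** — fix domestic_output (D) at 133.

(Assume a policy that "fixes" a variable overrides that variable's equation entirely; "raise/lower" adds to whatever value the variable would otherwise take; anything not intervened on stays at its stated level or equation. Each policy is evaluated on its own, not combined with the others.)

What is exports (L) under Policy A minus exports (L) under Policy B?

-690

Policy A (D − 60):
  D = 78 − 60 = 18
  L = 145 + 6·18 = 253
Policy B (D := 133):
  D = 133
  L = 145 + 6·133 = 943
L: 253 − 943 = -690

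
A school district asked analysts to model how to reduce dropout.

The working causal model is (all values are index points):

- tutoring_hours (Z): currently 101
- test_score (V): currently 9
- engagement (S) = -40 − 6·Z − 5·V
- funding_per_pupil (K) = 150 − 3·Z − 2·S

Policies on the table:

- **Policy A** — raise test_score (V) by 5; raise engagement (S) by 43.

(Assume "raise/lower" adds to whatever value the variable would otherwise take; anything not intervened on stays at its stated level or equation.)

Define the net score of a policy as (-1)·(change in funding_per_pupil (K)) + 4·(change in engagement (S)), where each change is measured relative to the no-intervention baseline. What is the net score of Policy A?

Baseline:
  Z = 101
  V = 9
  S = -40 − 6·101 − 5·9 = -691
  K = 150 − 3·101 − 2·(-691) = 1229
Policy A (V + 5, S + 43):
  Z = 101
  V = 9 + 5 = 14
  S = -40 − 6·101 − 5·14 (+43 from intervention) = -673
  K = 150 − 3·101 − 2·(-673) = 1193
ΔK = 1193 − 1229 = -36; ΔS = -673 − (-691) = 18
Score = (-1)·(-36) + 4·18 = 108

108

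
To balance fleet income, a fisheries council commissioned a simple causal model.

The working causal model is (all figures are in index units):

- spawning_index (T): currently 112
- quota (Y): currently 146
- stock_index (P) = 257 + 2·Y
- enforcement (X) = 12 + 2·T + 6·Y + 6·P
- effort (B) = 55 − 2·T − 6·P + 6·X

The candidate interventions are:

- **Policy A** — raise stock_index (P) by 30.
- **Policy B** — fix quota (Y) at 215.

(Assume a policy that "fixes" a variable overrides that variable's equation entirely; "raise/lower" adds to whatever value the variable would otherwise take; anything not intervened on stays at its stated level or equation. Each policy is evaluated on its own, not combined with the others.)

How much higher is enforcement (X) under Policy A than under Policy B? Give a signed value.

-1062

Policy A (P + 30):
  T = 112
  Y = 146
  P = 257 + 2·146 (+30 from intervention) = 579
  X = 12 + 2·112 + 6·146 + 6·579 = 4586
Policy B (Y := 215):
  T = 112
  Y = 215
  P = 257 + 2·215 = 687
  X = 12 + 2·112 + 6·215 + 6·687 = 5648
X: 4586 − 5648 = -1062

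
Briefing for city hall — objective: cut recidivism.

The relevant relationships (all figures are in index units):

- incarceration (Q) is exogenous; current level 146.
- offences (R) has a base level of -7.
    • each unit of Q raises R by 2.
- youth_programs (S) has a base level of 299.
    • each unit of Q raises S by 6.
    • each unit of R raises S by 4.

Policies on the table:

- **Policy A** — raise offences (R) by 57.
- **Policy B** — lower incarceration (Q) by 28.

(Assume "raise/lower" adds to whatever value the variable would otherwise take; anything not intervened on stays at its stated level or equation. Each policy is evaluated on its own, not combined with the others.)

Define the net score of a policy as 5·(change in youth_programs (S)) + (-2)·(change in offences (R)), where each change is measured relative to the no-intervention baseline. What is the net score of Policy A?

1026

Baseline:
  Q = 146
  R = -7 + 2·146 = 285
  S = 299 + 6·146 + 4·285 = 2315
Policy A (R + 57):
  Q = 146
  R = -7 + 2·146 (+57 from intervention) = 342
  S = 299 + 6·146 + 4·342 = 2543
ΔS = 2543 − 2315 = 228; ΔR = 342 − 285 = 57
Score = 5·228 + (-2)·57 = 1026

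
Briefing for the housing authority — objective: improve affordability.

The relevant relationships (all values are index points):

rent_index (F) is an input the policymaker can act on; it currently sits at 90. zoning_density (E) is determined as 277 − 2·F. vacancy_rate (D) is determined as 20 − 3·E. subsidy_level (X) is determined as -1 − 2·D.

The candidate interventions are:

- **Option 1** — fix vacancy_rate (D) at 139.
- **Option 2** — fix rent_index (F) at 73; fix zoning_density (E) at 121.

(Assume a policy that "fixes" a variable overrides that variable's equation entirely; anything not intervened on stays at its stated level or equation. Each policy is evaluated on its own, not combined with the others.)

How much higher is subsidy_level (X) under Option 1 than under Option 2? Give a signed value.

Option 1 (D := 139):
  F = 90
  E = 277 − 2·90 = 97
  D = 139
  X = -1 − 2·139 = -279
Option 2 (F := 73, E := 121):
  F = 73
  E = 121
  D = 20 − 3·121 = -343
  X = -1 − 2·(-343) = 685
X: -279 − 685 = -964

-964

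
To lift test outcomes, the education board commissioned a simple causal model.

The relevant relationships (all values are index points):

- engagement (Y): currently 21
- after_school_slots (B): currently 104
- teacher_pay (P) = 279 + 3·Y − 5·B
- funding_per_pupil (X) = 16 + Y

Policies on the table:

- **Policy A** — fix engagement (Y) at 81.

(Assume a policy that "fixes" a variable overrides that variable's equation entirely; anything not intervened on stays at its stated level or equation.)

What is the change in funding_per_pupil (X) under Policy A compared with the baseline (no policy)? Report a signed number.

Baseline:
  Y = 21
  X = 16 + 21 = 37
Policy A (Y := 81):
  Y = 81
  X = 16 + 81 = 97
Change in X: 97 − 37 = 60

60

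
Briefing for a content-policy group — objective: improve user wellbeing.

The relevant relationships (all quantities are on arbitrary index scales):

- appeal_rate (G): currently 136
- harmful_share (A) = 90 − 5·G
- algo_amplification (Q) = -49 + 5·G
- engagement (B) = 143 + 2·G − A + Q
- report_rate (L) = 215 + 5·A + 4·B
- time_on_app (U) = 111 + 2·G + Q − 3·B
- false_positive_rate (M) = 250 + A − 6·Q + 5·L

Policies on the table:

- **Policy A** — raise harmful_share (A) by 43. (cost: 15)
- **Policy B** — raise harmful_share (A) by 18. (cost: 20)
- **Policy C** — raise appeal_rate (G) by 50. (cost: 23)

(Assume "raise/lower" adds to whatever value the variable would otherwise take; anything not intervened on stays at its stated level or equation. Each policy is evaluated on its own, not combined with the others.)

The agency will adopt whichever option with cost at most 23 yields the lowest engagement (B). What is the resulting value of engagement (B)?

Policy A (A + 43):
  G = 136
  A = 90 − 5·136 (+43 from intervention) = -547
  Q = -49 + 5·136 = 631
  B = 143 + 2·136 − (-547) + 631 = 1593
Policy B (A + 18):
  G = 136
  A = 90 − 5·136 (+18 from intervention) = -572
  Q = -49 + 5·136 = 631
  B = 143 + 2·136 − (-572) + 631 = 1618
Policy C (G + 50):
  G = 136 + 50 = 186
  A = 90 − 5·186 = -840
  Q = -49 + 5·186 = 881
  B = 143 + 2·186 − (-840) + 881 = 2236
Comparing — Policy A: B=1593, Policy B: B=1618, Policy C: B=2236. Lowest is 1593 (Policy A).

1593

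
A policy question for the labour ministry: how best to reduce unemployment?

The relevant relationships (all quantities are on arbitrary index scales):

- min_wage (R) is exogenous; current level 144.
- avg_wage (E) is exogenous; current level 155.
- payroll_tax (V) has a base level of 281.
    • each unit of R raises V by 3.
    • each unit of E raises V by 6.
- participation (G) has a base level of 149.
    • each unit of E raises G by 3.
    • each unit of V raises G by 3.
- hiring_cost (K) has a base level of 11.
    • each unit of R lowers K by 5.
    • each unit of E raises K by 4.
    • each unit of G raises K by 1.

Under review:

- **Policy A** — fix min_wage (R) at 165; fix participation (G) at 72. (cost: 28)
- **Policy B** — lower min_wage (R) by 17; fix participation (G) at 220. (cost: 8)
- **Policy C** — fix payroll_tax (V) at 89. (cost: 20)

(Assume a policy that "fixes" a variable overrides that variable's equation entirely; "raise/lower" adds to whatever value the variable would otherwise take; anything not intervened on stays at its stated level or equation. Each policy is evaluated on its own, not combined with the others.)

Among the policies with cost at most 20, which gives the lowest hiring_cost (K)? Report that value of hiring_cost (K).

Policy B (R − 17, G := 220):
  R = 144 − 17 = 127
  E = 155
  V = 281 + 3·127 + 6·155 = 1592
  G = 220
  K = 11 − 5·127 + 4·155 + 220 = 216
Policy C (V := 89):
  R = 144
  E = 155
  V = 89
  G = 149 + 3·155 + 3·89 = 881
  K = 11 − 5·144 + 4·155 + 881 = 792
Comparing — Policy B: K=216, Policy C: K=792. Lowest is 216 (Policy B).

216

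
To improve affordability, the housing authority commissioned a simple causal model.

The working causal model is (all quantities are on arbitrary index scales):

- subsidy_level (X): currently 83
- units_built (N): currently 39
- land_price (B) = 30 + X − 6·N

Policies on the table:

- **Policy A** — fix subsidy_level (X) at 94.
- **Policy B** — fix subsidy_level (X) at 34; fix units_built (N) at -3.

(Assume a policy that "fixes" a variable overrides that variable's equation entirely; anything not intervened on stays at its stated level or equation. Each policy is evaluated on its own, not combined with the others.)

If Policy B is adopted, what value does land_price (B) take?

82

Policy B (X := 34, N := -3):
  X = 34
  N = -3
  B = 30 + 34 − 6·(-3) = 82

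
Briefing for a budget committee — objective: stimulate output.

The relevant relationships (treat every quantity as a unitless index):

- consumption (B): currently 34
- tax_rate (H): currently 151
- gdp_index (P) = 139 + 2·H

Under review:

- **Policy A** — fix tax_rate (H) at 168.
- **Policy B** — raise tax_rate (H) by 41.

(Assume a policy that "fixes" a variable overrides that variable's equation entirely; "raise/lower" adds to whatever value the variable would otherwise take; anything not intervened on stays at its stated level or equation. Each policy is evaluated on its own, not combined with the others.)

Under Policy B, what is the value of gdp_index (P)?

523

Policy B (H + 41):
  H = 151 + 41 = 192
  P = 139 + 2·192 = 523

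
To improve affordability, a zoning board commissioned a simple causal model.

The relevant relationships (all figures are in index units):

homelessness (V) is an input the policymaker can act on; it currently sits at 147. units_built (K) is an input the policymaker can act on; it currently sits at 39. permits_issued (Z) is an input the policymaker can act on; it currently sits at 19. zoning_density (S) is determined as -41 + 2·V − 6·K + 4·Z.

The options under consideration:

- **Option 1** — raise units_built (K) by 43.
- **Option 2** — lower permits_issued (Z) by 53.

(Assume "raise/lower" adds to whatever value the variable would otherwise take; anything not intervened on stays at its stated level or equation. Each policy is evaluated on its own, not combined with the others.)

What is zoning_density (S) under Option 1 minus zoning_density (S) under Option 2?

-46

Option 1 (K + 43):
  V = 147
  K = 39 + 43 = 82
  Z = 19
  S = -41 + 2·147 − 6·82 + 4·19 = -163
Option 2 (Z − 53):
  V = 147
  K = 39
  Z = 19 − 53 = -34
  S = -41 + 2·147 − 6·39 + 4·(-34) = -117
S: -163 − (-117) = -46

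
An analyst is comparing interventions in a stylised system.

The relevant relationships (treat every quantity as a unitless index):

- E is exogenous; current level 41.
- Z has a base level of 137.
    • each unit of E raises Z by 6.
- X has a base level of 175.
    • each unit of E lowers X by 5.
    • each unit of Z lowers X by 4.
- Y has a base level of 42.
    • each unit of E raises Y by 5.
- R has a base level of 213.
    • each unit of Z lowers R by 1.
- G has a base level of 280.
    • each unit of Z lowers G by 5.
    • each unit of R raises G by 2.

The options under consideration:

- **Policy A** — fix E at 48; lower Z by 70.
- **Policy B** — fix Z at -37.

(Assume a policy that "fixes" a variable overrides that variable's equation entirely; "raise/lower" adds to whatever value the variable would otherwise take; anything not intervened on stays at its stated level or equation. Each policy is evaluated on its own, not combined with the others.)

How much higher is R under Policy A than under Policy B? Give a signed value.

-392

Policy A (E := 48, Z − 70):
  E = 48
  Z = 137 + 6·48 (−70 from intervention) = 355
  R = 213 − 355 = -142
Policy B (Z := -37):
  E = 41
  Z = -37
  R = 213 − (-37) = 250
R: -142 − 250 = -392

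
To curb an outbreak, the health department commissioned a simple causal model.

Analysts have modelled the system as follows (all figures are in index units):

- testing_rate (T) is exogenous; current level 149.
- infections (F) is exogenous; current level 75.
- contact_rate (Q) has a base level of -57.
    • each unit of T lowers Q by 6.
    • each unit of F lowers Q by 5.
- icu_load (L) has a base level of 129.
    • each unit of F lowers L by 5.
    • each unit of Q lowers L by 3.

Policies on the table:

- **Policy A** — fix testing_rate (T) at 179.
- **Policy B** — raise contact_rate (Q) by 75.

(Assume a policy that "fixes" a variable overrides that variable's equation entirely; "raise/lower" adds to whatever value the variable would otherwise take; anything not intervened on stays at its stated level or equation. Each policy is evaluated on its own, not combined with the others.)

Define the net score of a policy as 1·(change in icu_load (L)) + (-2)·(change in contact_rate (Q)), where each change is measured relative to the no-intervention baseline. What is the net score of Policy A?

900

Baseline:
  T = 149
  F = 75
  Q = -57 − 6·149 − 5·75 = -1326
  L = 129 − 5·75 − 3·(-1326) = 3732
Policy A (T := 179):
  T = 179
  F = 75
  Q = -57 − 6·179 − 5·75 = -1506
  L = 129 − 5·75 − 3·(-1506) = 4272
ΔL = 4272 − 3732 = 540; ΔQ = -1506 − (-1326) = -180
Score = 1·540 + (-2)·(-180) = 900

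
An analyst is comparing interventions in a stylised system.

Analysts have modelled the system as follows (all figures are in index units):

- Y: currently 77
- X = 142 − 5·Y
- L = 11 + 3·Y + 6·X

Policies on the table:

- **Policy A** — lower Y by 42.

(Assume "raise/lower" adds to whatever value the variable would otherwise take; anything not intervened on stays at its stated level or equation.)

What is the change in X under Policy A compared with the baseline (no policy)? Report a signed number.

210

Baseline:
  Y = 77
  X = 142 − 5·77 = -243
Policy A (Y − 42):
  Y = 77 − 42 = 35
  X = 142 − 5·35 = -33
Change in X: -33 − (-243) = 210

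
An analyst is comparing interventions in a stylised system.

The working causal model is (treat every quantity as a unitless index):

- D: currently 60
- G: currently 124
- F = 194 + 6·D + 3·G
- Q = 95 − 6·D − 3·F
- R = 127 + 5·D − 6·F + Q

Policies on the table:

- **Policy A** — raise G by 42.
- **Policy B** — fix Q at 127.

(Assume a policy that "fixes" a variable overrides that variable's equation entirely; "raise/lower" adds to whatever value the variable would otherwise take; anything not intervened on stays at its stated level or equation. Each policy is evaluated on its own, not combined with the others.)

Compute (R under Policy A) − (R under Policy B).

-4304

Policy A (G + 42):
  D = 60
  G = 124 + 42 = 166
  F = 194 + 6·60 + 3·166 = 1052
  Q = 95 − 6·60 − 3·1052 = -3421
  R = 127 + 5·60 − 6·1052 + (-3421) = -9306
Policy B (Q := 127):
  D = 60
  G = 124
  F = 194 + 6·60 + 3·124 = 926
  Q = 127
  R = 127 + 5·60 − 6·926 + 127 = -5002
R: -9306 − (-5002) = -4304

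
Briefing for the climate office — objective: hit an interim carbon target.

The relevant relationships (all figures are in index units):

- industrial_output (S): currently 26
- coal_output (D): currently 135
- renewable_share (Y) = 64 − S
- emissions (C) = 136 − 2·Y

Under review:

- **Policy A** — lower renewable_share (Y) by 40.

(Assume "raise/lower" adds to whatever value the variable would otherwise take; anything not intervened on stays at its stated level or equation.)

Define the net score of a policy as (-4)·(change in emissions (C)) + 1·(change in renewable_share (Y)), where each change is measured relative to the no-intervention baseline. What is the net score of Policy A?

-360

Baseline:
  S = 26
  Y = 64 − 26 = 38
  C = 136 − 2·38 = 60
Policy A (Y − 40):
  S = 26
  Y = 64 − 26 (−40 from intervention) = -2
  C = 136 − 2·(-2) = 140
ΔC = 140 − 60 = 80; ΔY = -2 − 38 = -40
Score = (-4)·80 + 1·(-40) = -360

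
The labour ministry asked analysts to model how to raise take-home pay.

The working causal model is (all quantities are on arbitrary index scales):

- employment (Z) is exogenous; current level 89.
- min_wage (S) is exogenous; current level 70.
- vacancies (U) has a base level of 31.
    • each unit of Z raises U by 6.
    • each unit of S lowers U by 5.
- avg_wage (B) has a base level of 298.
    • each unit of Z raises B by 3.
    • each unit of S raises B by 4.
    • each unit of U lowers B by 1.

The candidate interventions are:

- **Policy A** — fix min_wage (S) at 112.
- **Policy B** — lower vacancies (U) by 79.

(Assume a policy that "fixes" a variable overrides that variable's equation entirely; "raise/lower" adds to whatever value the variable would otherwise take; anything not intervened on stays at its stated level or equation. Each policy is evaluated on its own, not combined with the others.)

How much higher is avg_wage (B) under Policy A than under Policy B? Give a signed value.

Policy A (S := 112):
  Z = 89
  S = 112
  U = 31 + 6·89 − 5·112 = 5
  B = 298 + 3·89 + 4·112 − 5 = 1008
Policy B (U − 79):
  Z = 89
  S = 70
  U = 31 + 6·89 − 5·70 (−79 from intervention) = 136
  B = 298 + 3·89 + 4·70 − 136 = 709
B: 1008 − 709 = 299

299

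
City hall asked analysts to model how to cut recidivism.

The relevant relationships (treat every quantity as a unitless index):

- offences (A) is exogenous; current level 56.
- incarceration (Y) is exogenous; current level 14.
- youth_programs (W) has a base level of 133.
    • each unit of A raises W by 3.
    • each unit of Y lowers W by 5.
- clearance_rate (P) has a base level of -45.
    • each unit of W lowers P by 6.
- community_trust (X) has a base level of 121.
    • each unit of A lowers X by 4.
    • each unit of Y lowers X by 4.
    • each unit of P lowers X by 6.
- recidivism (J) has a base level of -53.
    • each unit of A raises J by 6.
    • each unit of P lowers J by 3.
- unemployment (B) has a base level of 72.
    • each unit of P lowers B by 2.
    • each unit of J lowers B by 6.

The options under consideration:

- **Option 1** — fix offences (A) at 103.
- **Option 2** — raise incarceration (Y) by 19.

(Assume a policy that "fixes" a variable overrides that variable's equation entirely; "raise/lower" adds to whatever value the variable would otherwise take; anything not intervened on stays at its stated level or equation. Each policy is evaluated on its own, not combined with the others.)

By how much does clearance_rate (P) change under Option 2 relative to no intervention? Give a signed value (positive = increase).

570

Baseline:
  A = 56
  Y = 14
  W = 133 + 3·56 − 5·14 = 231
  P = -45 − 6·231 = -1431
Option 2 (Y + 19):
  A = 56
  Y = 14 + 19 = 33
  W = 133 + 3·56 − 5·33 = 136
  P = -45 − 6·136 = -861
Change in P: -861 − (-1431) = 570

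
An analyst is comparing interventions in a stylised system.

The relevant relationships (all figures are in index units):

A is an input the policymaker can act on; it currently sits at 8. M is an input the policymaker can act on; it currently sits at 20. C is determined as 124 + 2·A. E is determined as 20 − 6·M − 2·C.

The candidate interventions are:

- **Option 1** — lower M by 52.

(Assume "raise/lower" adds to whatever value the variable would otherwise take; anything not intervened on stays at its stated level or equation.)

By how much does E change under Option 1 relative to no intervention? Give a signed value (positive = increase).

312

Baseline:
  A = 8
  M = 20
  C = 124 + 2·8 = 140
  E = 20 − 6·20 − 2·140 = -380
Option 1 (M − 52):
  A = 8
  M = 20 − 52 = -32
  C = 124 + 2·8 = 140
  E = 20 − 6·(-32) − 2·140 = -68
Change in E: -68 − (-380) = 312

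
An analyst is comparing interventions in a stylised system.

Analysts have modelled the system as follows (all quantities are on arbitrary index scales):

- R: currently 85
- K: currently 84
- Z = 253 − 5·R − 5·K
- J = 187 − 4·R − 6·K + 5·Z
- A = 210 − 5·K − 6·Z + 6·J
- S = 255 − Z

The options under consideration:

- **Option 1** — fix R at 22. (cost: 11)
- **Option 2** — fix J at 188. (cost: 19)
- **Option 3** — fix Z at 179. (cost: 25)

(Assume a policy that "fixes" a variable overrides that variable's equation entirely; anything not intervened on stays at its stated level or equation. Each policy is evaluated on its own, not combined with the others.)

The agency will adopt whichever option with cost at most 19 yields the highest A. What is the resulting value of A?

4470

Option 1 (R := 22):
  R = 22
  K = 84
  Z = 253 − 5·22 − 5·84 = -277
  J = 187 − 4·22 − 6·84 + 5·(-277) = -1790
  A = 210 − 5·84 − 6·(-277) + 6·(-1790) = -9288
Option 2 (J := 188):
  R = 85
  K = 84
  Z = 253 − 5·85 − 5·84 = -592
  J = 188
  A = 210 − 5·84 − 6·(-592) + 6·188 = 4470
Comparing — Option 1: A=-9288, Option 2: A=4470. Highest is 4470 (Option 2).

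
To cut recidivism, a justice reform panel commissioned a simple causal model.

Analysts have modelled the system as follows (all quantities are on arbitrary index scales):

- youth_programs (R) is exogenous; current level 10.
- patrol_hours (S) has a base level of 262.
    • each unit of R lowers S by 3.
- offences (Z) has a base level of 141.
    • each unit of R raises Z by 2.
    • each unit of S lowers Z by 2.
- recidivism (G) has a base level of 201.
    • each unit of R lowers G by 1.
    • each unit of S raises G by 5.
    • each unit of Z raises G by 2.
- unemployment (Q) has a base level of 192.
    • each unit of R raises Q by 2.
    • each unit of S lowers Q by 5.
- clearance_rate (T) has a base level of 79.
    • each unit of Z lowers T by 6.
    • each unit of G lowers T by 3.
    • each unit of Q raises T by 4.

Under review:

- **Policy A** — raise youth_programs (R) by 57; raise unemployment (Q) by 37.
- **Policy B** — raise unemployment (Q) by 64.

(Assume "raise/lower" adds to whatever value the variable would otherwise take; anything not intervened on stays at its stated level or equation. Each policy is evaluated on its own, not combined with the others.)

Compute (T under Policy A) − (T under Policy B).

Policy A (R + 57, Q + 37):
  R = 10 + 57 = 67
  S = 262 − 3·67 = 61
  Z = 141 + 2·67 − 2·61 = 153
  G = 201 − 67 + 5·61 + 2·153 = 745
  Q = 192 + 2·67 − 5·61 (+37 from intervention) = 58
  T = 79 − 6·153 − 3·745 + 4·58 = -2842
Policy B (Q + 64):
  R = 10
  S = 262 − 3·10 = 232
  Z = 141 + 2·10 − 2·232 = -303
  G = 201 − 10 + 5·232 + 2·(-303) = 745
  Q = 192 + 2·10 − 5·232 (+64 from intervention) = -884
  T = 79 − 6·(-303) − 3·745 + 4·(-884) = -3874
T: -2842 − (-3874) = 1032

1032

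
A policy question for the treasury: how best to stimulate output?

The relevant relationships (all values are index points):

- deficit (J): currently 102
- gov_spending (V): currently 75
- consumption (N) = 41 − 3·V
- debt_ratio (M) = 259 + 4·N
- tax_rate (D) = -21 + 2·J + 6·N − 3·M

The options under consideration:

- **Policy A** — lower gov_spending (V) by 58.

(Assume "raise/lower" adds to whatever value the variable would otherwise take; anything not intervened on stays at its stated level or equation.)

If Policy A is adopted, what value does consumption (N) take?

-10

Policy A (V − 58):
  V = 75 − 58 = 17
  N = 41 − 3·17 = -10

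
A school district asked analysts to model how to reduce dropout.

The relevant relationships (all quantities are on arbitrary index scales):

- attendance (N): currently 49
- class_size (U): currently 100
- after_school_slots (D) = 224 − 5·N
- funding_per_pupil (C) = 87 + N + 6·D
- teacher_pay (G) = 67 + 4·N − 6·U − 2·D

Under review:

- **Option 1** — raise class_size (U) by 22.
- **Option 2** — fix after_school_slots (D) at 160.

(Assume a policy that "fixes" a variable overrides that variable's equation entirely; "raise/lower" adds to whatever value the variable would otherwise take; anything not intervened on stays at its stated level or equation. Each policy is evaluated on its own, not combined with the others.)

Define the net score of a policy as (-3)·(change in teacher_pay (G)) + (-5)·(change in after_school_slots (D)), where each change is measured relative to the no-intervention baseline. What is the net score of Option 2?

181

Baseline:
  N = 49
  U = 100
  D = 224 − 5·49 = -21
  G = 67 + 4·49 − 6·100 − 2·(-21) = -295
Option 2 (D := 160):
  N = 49
  U = 100
  D = 160
  G = 67 + 4·49 − 6·100 − 2·160 = -657
ΔG = -657 − (-295) = -362; ΔD = 160 − (-21) = 181
Score = (-3)·(-362) + (-5)·181 = 181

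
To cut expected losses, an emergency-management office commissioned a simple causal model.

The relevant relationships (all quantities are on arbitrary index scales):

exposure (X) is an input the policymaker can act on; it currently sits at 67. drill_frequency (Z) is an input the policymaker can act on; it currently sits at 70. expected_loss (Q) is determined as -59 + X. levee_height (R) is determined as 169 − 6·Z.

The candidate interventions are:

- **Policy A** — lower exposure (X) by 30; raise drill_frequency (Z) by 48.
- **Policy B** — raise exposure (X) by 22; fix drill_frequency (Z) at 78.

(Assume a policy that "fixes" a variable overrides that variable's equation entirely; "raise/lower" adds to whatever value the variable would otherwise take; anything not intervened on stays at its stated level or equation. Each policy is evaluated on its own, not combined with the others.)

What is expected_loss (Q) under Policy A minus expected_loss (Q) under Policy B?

Policy A (X − 30, Z + 48):
  X = 67 − 30 = 37
  Q = -59 + 37 = -22
Policy B (X + 22, Z := 78):
  X = 67 + 22 = 89
  Q = -59 + 89 = 30
Q: -22 − 30 = -52

-52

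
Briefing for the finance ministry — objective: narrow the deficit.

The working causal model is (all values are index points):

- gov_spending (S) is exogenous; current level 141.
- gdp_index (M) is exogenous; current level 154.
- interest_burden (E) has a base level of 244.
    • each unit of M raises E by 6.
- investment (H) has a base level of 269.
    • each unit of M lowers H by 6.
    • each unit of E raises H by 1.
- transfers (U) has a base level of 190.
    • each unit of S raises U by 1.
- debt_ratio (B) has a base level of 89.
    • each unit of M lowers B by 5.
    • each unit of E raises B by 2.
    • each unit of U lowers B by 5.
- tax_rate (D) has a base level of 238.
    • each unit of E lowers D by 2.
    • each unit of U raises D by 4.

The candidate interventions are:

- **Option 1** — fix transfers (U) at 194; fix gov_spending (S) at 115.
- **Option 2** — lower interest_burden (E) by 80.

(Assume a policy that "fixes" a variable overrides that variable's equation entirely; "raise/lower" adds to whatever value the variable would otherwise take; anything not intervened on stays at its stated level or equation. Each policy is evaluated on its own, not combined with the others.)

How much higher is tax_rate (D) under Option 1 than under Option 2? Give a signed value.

-708

Option 1 (U := 194, S := 115):
  S = 115
  M = 154
  E = 244 + 6·154 = 1168
  U = 194
  D = 238 − 2·1168 + 4·194 = -1322
Option 2 (E − 80):
  S = 141
  M = 154
  E = 244 + 6·154 (−80 from intervention) = 1088
  U = 190 + 141 = 331
  D = 238 − 2·1088 + 4·331 = -614
D: -1322 − (-614) = -708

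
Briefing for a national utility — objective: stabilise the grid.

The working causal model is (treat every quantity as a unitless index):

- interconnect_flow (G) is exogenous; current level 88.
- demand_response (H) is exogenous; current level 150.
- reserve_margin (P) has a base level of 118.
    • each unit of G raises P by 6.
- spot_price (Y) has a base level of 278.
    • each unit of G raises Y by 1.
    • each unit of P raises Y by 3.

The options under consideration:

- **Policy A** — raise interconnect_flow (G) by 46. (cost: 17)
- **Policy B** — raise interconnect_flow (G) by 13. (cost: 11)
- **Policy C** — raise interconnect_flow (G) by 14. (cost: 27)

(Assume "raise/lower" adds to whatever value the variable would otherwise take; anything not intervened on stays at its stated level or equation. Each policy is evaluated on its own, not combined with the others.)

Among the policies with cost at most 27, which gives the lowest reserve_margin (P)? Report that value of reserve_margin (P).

Policy A (G + 46):
  G = 88 + 46 = 134
  P = 118 + 6·134 = 922
Policy B (G + 13):
  G = 88 + 13 = 101
  P = 118 + 6·101 = 724
Policy C (G + 14):
  G = 88 + 14 = 102
  P = 118 + 6·102 = 730
Comparing — Policy A: P=922, Policy B: P=724, Policy C: P=730. Lowest is 724 (Policy B).

724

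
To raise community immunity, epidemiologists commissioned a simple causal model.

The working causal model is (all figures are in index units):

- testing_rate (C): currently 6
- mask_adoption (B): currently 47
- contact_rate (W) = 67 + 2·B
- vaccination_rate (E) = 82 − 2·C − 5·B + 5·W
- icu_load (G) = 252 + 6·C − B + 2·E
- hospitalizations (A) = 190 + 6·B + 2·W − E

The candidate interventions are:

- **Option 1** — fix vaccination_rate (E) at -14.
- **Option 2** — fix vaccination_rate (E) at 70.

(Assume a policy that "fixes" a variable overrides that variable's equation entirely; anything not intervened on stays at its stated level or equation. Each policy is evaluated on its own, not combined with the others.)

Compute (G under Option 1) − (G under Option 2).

Option 1 (E := -14):
  C = 6
  B = 47
  W = 67 + 2·47 = 161
  E = -14
  G = 252 + 6·6 − 47 + 2·(-14) = 213
Option 2 (E := 70):
  C = 6
  B = 47
  W = 67 + 2·47 = 161
  E = 70
  G = 252 + 6·6 − 47 + 2·70 = 381
G: 213 − 381 = -168

-168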